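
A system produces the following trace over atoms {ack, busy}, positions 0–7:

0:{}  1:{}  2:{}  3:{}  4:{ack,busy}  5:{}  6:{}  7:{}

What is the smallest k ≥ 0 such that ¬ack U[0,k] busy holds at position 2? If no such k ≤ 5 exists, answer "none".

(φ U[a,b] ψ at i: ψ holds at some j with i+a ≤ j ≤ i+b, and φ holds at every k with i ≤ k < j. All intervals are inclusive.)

2

Need earliest j ≥ 2 with busy, and ¬ack at every k in [2,j-1].
  j=2: rhs fails.
  j=3: rhs fails.
  j=4: rhs holds; lhs holds on [2,3]. k = 2.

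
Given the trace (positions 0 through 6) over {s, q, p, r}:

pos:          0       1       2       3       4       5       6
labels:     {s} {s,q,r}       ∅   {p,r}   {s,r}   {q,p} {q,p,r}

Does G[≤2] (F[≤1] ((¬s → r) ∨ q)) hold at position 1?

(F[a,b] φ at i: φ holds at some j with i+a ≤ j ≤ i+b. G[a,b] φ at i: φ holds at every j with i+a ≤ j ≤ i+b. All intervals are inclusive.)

Yes

Check F[≤1] ((¬s → r) ∨ q) at every j in [1,3]:
  j=1: holds (witness at 1)
  j=2: holds (witness at 3)
  j=3: holds (witness at 3)
All positions satisfy it → formula holds.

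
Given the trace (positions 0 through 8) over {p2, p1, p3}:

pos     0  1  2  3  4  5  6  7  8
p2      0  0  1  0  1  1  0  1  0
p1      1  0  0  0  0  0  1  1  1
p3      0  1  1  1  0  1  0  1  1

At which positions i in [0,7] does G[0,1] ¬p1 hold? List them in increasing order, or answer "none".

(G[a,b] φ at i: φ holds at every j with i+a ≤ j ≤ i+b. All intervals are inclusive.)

Evaluate at each i in [0,7]:
  i=0: ✗ (fails at j=0)
  i=1: ✓ (all of [1,2])
  i=2: ✓ (all of [2,3])
  i=3: ✓ (all of [3,4])
  i=4: ✓ (all of [4,5])
  i=5: ✗ (fails at j=6)
  i=6: ✗ (fails at j=6)
  i=7: ✗ (fails at j=7)

1, 2, 3, 4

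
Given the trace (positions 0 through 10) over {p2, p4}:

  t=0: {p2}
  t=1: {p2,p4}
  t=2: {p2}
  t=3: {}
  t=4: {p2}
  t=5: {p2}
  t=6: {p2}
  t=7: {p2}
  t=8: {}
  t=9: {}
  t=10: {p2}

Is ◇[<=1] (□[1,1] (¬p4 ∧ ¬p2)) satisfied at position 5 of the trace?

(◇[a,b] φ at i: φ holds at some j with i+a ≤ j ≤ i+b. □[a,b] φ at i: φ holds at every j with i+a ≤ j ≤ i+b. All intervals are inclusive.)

Does not hold

Check □[1,1] (¬p4 ∧ ¬p2) at each j in [5,6]:
  j=5: fails at 6
  j=6: fails at 7
No position in the window satisfies it → formula fails.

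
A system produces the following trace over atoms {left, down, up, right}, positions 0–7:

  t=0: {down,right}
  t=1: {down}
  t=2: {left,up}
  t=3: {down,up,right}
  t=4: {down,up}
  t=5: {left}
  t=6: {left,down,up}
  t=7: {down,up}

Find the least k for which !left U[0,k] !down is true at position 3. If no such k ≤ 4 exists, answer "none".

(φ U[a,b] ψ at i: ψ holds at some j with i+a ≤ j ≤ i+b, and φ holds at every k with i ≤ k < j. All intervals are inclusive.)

Need earliest j ≥ 3 with !down, and !left at every k in [3,j-1].
  j=3: rhs fails.
  j=4: rhs fails.
  j=5: rhs holds; lhs holds on [3,4]. k = 2.

2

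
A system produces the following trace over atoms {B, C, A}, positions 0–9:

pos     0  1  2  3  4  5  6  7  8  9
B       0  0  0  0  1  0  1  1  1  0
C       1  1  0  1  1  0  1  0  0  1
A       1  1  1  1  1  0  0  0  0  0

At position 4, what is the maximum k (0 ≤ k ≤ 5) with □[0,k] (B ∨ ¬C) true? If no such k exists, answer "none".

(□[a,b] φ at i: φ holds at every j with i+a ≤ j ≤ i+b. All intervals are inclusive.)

4

(B ∨ ¬C) must hold from j=4 onward; find where it first fails.
  j=4: holds
  j=5: holds
  j=6: holds
  j=7: holds
  j=8: holds
  j=9: fails
Holds on [4,8], so largest k = 4.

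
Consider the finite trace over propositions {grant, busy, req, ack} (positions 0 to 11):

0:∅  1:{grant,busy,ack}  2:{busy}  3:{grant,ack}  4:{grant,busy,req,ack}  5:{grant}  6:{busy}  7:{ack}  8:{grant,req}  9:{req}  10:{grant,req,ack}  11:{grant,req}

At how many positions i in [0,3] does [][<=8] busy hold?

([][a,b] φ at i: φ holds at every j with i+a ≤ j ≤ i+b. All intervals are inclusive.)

Evaluate at each i in [0,3]:
  i=0: ✗ (fails at j=0)
  i=1: ✗ (fails at j=3)
  i=2: ✗ (fails at j=3)
  i=3: ✗ (fails at j=3)
Positions where it holds: {} → 0.

0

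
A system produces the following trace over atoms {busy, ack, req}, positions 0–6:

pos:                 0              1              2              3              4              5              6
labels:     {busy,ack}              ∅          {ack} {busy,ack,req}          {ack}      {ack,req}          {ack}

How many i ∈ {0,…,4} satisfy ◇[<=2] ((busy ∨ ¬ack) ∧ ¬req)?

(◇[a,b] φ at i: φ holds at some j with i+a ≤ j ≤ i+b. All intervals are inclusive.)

2

Evaluate at each i in [0,4]:
  i=0: ✓ (witness j=0)
  i=1: ✓ (witness j=1)
  i=2: ✗ (none in [2,4])
  i=3: ✗ (none in [3,5])
  i=4: ✗ (none in [4,6])
Positions where it holds: {0, 1} → 2.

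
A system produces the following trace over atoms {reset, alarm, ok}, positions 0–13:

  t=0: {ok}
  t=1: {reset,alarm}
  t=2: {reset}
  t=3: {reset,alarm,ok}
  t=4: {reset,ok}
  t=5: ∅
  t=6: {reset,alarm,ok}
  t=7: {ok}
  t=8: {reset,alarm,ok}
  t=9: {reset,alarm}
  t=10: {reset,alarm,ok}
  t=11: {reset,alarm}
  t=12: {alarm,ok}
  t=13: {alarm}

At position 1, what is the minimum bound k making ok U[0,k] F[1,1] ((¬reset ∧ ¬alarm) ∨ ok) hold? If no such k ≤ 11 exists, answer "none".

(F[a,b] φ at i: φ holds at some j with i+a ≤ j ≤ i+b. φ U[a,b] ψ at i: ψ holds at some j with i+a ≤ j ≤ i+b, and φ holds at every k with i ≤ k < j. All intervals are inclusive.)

none

Need earliest j ≥ 1 with F[1,1] ((¬reset ∧ ¬alarm) ∨ ok), and ok at every k in [1,j-1].
  j=1: rhs fails.
  j=2: rhs holds but lhs fails at k=1.
  j=3: rhs holds but lhs fails at k=1.
  j=4: rhs holds but lhs fails at k=1.
  j=5: rhs holds but lhs fails at k=1.
  j=6: rhs holds but lhs fails at k=1.
  j=7: rhs holds but lhs fails at k=1.
  j=8: rhs fails.
  j=9: rhs holds but lhs fails at k=1.
  j=10: rhs fails.
  j=11: rhs holds but lhs fails at k=1.
  j=12: rhs fails.
No witness within the range → none.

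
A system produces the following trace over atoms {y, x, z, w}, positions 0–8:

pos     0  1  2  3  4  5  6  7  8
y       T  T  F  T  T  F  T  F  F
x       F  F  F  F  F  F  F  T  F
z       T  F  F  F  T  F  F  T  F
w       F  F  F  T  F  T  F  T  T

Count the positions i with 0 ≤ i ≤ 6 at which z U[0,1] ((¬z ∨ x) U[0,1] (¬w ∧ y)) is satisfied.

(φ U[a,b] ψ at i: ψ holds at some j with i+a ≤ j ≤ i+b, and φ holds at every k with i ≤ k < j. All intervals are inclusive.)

6

Evaluate at each i in [0,6]:
  i=0: ✓ (rhs at j=0)
  i=1: ✓ (rhs at j=1)
  i=2: ✗ (lhs fails at k=2 before rhs at j=3)
  i=3: ✓ (rhs at j=3)
  i=4: ✓ (rhs at j=4)
  i=5: ✓ (rhs at j=5)
  i=6: ✓ (rhs at j=6)
Positions where it holds: {0, 1, 3, 4, 5, 6} → 6.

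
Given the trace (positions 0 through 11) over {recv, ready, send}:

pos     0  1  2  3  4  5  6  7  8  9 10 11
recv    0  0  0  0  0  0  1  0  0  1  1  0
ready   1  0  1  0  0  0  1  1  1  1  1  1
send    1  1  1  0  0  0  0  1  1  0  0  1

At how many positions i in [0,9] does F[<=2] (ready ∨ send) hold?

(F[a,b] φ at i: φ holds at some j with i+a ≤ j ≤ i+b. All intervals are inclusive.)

9

Evaluate at each i in [0,9]:
  i=0: ✓ (witness j=0)
  i=1: ✓ (witness j=1)
  i=2: ✓ (witness j=2)
  i=3: ✗ (none in [3,5])
  i=4: ✓ (witness j=6)
  i=5: ✓ (witness j=6)
  i=6: ✓ (witness j=6)
  i=7: ✓ (witness j=7)
  i=8: ✓ (witness j=8)
  i=9: ✓ (witness j=9)
Positions where it holds: {0, 1, 2, 4, 5, 6, 7, 8, 9} → 9.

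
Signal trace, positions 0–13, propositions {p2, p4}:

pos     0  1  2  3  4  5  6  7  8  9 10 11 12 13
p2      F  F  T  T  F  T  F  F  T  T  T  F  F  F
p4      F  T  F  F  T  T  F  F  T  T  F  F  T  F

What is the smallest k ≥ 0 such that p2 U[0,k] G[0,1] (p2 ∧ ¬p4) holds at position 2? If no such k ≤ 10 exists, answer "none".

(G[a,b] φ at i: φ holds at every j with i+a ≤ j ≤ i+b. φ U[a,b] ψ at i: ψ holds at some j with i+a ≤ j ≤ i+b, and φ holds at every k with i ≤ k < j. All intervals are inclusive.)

Need earliest j ≥ 2 with G[0,1] (p2 ∧ ¬p4), and p2 at every k in [2,j-1].
  j=2: rhs holds (empty prefix). k = 0.

0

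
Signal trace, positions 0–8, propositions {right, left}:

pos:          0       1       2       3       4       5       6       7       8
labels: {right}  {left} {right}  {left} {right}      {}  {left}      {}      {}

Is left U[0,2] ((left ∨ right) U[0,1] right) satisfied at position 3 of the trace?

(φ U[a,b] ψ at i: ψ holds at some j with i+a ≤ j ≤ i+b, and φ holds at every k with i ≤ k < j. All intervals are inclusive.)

Yes

Need some j in [3,5] with ((left ∨ right) U[0,1] right), and left at every k in [3,j-1].
  j=3: ((left ∨ right) U[0,1] right) holds; no prefix to check → satisfied.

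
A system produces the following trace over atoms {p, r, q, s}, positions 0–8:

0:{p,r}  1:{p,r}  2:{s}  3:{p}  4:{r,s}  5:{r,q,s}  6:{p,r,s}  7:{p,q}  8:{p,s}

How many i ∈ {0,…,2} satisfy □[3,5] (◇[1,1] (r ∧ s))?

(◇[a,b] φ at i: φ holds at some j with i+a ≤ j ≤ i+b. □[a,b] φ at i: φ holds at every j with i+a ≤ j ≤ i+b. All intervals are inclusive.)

Evaluate at each i in [0,2]:
  i=0: ✓ (all of [3,5])
  i=1: ✗ (fails at j=6)
  i=2: ✗ (fails at j=6)
Positions where it holds: {0} → 1.

1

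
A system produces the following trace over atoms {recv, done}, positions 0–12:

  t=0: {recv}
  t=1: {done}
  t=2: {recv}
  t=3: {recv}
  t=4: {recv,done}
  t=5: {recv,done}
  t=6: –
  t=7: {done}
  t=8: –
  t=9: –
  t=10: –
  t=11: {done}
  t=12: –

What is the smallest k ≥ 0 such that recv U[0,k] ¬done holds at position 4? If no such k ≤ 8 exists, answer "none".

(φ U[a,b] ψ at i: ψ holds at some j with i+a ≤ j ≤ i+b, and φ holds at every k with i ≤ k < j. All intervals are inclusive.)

Need earliest j ≥ 4 with ¬done, and recv at every k in [4,j-1].
  j=4: rhs fails.
  j=5: rhs fails.
  j=6: rhs holds; lhs holds on [4,5]. k = 2.

2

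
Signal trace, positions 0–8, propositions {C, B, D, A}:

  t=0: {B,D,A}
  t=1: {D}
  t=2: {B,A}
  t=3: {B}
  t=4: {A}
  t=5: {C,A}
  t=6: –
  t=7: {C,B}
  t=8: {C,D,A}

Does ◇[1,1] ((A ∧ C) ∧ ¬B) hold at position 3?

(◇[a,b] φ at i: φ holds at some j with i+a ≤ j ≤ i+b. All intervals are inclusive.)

No

Check ((A ∧ C) ∧ ¬B) at each j in [4,4]:
  j=4: false
No position in the window satisfies it → formula fails.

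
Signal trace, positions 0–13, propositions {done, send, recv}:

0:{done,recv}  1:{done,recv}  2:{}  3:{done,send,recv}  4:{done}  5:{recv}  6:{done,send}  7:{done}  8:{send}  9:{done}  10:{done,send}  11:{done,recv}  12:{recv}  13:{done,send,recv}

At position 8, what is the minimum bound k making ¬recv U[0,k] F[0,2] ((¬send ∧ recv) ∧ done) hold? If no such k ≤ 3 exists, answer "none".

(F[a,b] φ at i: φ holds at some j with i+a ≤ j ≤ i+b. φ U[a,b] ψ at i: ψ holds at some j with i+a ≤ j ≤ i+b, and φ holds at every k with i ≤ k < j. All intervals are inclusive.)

1

Need earliest j ≥ 8 with F[0,2] ((¬send ∧ recv) ∧ done), and ¬recv at every k in [8,j-1].
  j=8: rhs fails.
  j=9: rhs holds; lhs holds on [8,8]. k = 1.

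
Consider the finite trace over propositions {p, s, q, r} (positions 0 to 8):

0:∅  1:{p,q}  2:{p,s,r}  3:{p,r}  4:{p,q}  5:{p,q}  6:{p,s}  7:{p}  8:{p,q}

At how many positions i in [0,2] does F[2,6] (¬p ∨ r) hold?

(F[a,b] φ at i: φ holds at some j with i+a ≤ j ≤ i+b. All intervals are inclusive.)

2

Evaluate at each i in [0,2]:
  i=0: ✓ (witness j=2)
  i=1: ✓ (witness j=3)
  i=2: ✗ (none in [4,8])
Positions where it holds: {0, 1} → 2.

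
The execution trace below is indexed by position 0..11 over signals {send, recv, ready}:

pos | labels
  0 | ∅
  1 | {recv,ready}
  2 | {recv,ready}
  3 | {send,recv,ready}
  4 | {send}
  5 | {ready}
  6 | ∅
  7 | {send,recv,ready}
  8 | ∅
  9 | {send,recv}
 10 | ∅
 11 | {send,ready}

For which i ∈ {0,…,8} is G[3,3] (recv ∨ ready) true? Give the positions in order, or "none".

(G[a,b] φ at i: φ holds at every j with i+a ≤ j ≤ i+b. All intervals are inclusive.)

Evaluate at each i in [0,8]:
  i=0: ✓ (all of [3,3])
  i=1: ✗ (fails at j=4)
  i=2: ✓ (all of [5,5])
  i=3: ✗ (fails at j=6)
  i=4: ✓ (all of [7,7])
  i=5: ✗ (fails at j=8)
  i=6: ✓ (all of [9,9])
  i=7: ✗ (fails at j=10)
  i=8: ✓ (all of [11,11])

0, 2, 4, 6, 8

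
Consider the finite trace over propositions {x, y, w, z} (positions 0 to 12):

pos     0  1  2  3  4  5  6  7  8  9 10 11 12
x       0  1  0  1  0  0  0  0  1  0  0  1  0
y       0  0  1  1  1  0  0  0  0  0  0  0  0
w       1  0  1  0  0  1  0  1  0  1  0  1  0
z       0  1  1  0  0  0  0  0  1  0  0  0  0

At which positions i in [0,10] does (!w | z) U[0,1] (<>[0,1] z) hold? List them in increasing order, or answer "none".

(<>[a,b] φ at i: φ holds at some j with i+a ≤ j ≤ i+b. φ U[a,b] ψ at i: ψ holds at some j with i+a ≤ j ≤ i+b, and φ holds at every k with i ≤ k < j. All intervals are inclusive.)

0, 1, 2, 6, 7, 8

Evaluate at each i in [0,10]:
  i=0: ✓ (rhs at j=0)
  i=1: ✓ (rhs at j=1)
  i=2: ✓ (rhs at j=2)
  i=3: ✗ (no rhs in [3,4])
  i=4: ✗ (no rhs in [4,5])
  i=5: ✗ (no rhs in [5,6])
  i=6: ✓ (rhs at j=7; lhs holds on [6,6])
  i=7: ✓ (rhs at j=7)
  i=8: ✓ (rhs at j=8)
  i=9: ✗ (no rhs in [9,10])
  i=10: ✗ (no rhs in [10,11])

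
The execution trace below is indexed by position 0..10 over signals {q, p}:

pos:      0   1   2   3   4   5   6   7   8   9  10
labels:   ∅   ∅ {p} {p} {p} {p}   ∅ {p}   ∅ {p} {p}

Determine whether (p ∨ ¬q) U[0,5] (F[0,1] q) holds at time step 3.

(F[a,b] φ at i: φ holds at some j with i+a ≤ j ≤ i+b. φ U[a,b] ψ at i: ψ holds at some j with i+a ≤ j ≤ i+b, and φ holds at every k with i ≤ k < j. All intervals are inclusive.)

Does not hold

Need some j in [3,8] with F[0,1] q, and (p ∨ ¬q) at every k in [3,j-1].
  j=3: F[0,1] q — fails (none in [3,4]).
  j=4: F[0,1] q — fails (none in [4,5]).
  j=5: F[0,1] q — fails (none in [5,6]).
  j=6: F[0,1] q — fails (none in [6,7]).
  j=7: F[0,1] q — fails (none in [7,8]).
  j=8: F[0,1] q — fails (none in [8,9]).
No j in the window works → until fails.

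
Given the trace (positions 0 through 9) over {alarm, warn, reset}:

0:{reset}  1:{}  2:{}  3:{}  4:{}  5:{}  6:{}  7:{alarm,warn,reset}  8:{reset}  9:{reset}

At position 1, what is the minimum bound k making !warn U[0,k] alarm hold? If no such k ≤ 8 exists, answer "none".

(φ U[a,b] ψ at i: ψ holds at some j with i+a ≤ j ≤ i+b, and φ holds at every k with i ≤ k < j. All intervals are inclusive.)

6

Need earliest j ≥ 1 with alarm, and !warn at every k in [1,j-1].
  j=1: rhs fails.
  j=2: rhs fails.
  j=3: rhs fails.
  j=4: rhs fails.
  j=5: rhs fails.
  j=6: rhs fails.
  j=7: rhs holds; lhs holds on [1,6]. k = 6.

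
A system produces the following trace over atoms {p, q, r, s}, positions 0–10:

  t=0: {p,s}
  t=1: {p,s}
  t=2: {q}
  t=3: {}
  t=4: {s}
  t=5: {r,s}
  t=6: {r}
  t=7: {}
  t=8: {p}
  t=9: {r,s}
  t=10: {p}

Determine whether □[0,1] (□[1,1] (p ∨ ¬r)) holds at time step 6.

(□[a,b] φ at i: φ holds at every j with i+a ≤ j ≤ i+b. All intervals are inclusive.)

Check □[1,1] (p ∨ ¬r) at every j in [6,7]:
  j=6: holds on [7,7]
  j=7: holds on [8,8]
All positions satisfy it → formula holds.

True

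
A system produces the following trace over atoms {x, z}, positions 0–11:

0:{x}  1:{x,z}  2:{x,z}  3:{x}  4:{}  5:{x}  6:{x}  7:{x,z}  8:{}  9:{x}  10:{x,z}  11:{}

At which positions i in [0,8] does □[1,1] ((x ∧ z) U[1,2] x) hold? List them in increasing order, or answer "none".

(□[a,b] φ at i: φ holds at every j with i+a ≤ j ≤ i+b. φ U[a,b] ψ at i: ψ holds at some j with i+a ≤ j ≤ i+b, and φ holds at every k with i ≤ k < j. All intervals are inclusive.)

Evaluate at each i in [0,8]:
  i=0: ✓ (all of [1,1])
  i=1: ✓ (all of [2,2])
  i=2: ✗ (fails at j=3)
  i=3: ✗ (fails at j=4)
  i=4: ✗ (fails at j=5)
  i=5: ✗ (fails at j=6)
  i=6: ✗ (fails at j=7)
  i=7: ✗ (fails at j=8)
  i=8: ✗ (fails at j=9)

0, 1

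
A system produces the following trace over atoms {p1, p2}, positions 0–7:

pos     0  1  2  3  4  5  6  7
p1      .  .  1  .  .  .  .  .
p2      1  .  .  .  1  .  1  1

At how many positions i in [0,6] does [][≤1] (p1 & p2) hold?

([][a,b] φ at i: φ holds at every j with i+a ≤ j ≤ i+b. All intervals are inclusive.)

0

Evaluate at each i in [0,6]:
  i=0: ✗ (fails at j=0)
  i=1: ✗ (fails at j=1)
  i=2: ✗ (fails at j=2)
  i=3: ✗ (fails at j=3)
  i=4: ✗ (fails at j=4)
  i=5: ✗ (fails at j=5)
  i=6: ✗ (fails at j=6)
Positions where it holds: {} → 0.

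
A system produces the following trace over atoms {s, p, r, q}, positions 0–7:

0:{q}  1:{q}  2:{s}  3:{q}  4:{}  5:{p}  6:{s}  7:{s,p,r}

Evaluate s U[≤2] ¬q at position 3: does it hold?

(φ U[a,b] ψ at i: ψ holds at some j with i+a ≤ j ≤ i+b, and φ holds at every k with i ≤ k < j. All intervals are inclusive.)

No

Need some j in [3,5] with ¬q, and s at every k in [3,j-1].
  j=3: ¬q false.
  j=4: ¬q holds, but s fails at k=3 → not this j.
  j=5: ¬q holds, but s fails at k=3 → not this j.
No j in the window works → until fails.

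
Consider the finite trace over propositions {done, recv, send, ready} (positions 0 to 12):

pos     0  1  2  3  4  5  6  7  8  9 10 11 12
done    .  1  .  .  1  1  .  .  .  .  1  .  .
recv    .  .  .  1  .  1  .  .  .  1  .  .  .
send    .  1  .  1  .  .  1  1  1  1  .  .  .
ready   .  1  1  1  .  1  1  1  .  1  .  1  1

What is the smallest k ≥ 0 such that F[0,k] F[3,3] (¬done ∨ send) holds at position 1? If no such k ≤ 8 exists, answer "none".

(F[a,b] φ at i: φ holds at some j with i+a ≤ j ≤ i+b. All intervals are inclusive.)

Scan j = 1,2,… for F[3,3] (¬done ∨ send):
  j=1: fails
  j=2: fails
  j=3: holds
First hit at j=3, so smallest k = 3-1 = 2.

2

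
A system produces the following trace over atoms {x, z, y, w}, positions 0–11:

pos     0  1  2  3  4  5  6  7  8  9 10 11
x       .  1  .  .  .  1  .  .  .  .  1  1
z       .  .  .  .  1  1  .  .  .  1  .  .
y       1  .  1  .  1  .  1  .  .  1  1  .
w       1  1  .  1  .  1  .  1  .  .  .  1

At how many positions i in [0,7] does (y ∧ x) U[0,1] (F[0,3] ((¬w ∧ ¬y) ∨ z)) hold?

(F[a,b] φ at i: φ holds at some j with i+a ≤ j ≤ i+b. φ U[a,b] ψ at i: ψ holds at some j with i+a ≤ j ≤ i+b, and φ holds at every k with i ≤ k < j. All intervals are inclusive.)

Evaluate at each i in [0,7]:
  i=0: ✗ (lhs fails at k=0 before rhs at j=1)
  i=1: ✓ (rhs at j=1)
  i=2: ✓ (rhs at j=2)
  i=3: ✓ (rhs at j=3)
  i=4: ✓ (rhs at j=4)
  i=5: ✓ (rhs at j=5)
  i=6: ✓ (rhs at j=6)
  i=7: ✓ (rhs at j=7)
Positions where it holds: {1, 2, 3, 4, 5, 6, 7} → 7.

7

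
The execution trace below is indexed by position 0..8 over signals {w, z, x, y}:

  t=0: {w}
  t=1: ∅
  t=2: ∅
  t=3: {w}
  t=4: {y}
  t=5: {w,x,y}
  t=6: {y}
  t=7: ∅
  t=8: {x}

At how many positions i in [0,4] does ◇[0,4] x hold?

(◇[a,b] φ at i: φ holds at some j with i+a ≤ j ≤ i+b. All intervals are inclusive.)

Evaluate at each i in [0,4]:
  i=0: ✗ (none in [0,4])
  i=1: ✓ (witness j=5)
  i=2: ✓ (witness j=5)
  i=3: ✓ (witness j=5)
  i=4: ✓ (witness j=5)
Positions where it holds: {1, 2, 3, 4} → 4.

4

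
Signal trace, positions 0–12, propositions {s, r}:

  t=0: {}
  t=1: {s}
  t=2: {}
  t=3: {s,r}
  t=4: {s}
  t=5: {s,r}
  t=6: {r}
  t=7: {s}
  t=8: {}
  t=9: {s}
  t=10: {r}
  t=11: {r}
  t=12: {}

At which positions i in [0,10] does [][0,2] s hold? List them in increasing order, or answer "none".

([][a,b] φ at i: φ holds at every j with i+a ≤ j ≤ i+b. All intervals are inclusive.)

Evaluate at each i in [0,10]:
  i=0: ✗ (fails at j=0)
  i=1: ✗ (fails at j=2)
  i=2: ✗ (fails at j=2)
  i=3: ✓ (all of [3,5])
  i=4: ✗ (fails at j=6)
  i=5: ✗ (fails at j=6)
  i=6: ✗ (fails at j=6)
  i=7: ✗ (fails at j=8)
  i=8: ✗ (fails at j=8)
  i=9: ✗ (fails at j=10)
  i=10: ✗ (fails at j=10)

3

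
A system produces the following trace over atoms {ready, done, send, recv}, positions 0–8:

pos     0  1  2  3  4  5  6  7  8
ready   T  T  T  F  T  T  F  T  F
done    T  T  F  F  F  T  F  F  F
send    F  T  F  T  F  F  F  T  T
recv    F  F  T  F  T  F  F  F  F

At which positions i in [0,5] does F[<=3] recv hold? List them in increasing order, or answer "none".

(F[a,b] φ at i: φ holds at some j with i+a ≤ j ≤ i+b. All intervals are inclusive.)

Evaluate at each i in [0,5]:
  i=0: ✓ (witness j=2)
  i=1: ✓ (witness j=2)
  i=2: ✓ (witness j=2)
  i=3: ✓ (witness j=4)
  i=4: ✓ (witness j=4)
  i=5: ✗ (none in [5,8])

0, 1, 2, 3, 4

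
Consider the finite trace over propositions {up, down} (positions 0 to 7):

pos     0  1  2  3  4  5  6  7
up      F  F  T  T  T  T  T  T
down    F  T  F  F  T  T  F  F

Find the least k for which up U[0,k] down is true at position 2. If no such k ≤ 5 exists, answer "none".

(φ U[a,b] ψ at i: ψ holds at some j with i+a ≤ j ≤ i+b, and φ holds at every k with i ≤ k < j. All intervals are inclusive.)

Need earliest j ≥ 2 with down, and up at every k in [2,j-1].
  j=2: rhs fails.
  j=3: rhs fails.
  j=4: rhs holds; lhs holds on [2,3]. k = 2.

2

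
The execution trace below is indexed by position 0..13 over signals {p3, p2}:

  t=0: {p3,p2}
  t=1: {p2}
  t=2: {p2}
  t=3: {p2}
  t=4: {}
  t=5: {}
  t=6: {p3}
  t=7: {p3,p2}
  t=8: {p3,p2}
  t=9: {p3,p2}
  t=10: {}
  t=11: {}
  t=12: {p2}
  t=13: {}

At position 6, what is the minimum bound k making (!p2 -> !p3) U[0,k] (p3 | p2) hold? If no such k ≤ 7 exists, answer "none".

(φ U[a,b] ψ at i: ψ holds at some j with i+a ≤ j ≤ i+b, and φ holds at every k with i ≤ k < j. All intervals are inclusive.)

0

Need earliest j ≥ 6 with (p3 | p2), and (!p2 -> !p3) at every k in [6,j-1].
  j=6: rhs holds (empty prefix). k = 0.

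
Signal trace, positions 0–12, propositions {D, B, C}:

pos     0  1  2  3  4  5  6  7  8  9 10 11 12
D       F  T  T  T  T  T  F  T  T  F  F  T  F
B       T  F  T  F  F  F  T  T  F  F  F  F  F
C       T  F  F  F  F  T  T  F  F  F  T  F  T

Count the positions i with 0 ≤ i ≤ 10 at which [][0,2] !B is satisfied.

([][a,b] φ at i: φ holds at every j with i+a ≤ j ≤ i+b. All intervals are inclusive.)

Evaluate at each i in [0,10]:
  i=0: ✗ (fails at j=0)
  i=1: ✗ (fails at j=2)
  i=2: ✗ (fails at j=2)
  i=3: ✓ (all of [3,5])
  i=4: ✗ (fails at j=6)
  i=5: ✗ (fails at j=6)
  i=6: ✗ (fails at j=6)
  i=7: ✗ (fails at j=7)
  i=8: ✓ (all of [8,10])
  i=9: ✓ (all of [9,11])
  i=10: ✓ (all of [10,12])
Positions where it holds: {3, 8, 9, 10} → 4.

4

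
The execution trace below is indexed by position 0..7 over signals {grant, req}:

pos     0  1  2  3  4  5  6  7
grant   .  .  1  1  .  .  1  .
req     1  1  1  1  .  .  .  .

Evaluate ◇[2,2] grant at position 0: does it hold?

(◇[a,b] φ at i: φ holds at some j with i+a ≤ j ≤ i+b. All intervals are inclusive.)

Yes

Check grant at each j in [2,2]:
  j=2: true
Found at j=2 → formula holds.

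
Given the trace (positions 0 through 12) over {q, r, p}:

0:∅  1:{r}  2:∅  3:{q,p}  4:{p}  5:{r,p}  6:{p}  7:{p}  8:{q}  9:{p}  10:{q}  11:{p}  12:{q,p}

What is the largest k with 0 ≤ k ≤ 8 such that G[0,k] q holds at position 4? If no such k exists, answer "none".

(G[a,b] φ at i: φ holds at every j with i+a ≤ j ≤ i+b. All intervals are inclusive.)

none

q must hold from j=4 onward; find where it first fails.
  j=4: fails → no k works.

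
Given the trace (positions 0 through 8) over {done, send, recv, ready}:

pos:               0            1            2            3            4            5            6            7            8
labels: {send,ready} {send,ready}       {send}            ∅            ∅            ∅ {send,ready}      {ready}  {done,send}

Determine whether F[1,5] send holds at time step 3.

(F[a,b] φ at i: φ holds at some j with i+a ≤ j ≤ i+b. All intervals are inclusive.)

Holds

Check send at each j in [4,8]:
  j=4: false
  j=5: false
  j=6: true
  j=7: false
  j=8: true
Found at j=6 → formula holds.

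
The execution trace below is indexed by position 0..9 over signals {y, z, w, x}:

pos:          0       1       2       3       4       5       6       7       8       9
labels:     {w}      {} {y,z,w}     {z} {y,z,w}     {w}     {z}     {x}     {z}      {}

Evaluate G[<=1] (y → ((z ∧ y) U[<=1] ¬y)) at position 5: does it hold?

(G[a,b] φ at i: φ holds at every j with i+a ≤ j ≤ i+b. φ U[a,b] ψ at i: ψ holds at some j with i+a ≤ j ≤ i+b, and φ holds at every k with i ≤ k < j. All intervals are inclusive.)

Holds

Check (y → ((z ∧ y) U[<=1] ¬y)) at every j in [5,6]:
  j=5: antecedent false → ✓
  j=6: antecedent false → ✓
All positions satisfy it → formula holds.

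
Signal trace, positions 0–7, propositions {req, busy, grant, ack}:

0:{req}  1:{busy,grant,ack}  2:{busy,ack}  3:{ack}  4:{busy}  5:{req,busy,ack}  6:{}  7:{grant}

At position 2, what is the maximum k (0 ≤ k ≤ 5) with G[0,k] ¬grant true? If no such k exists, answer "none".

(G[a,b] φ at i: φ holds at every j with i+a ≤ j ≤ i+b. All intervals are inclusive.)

4

¬grant must hold from j=2 onward; find where it first fails.
  j=2: holds
  j=3: holds
  j=4: holds
  j=5: holds
  j=6: holds
  j=7: fails
Holds on [2,6], so largest k = 4.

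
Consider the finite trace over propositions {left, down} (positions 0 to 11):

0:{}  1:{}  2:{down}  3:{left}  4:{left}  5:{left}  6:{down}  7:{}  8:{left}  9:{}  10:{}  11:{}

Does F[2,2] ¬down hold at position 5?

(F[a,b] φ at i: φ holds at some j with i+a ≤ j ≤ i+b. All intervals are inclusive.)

Holds

Check ¬down at each j in [7,7]:
  j=7: true
Found at j=7 → formula holds.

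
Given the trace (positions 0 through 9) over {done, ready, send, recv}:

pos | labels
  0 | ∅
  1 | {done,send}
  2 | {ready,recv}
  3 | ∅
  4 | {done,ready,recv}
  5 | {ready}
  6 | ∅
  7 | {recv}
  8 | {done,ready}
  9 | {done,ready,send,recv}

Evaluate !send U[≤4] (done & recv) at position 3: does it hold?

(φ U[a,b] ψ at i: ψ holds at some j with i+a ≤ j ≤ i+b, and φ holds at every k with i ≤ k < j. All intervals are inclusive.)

Need some j in [3,7] with (done & recv), and !send at every k in [3,j-1].
  j=3: (done & recv) false.
  j=4: (done & recv) holds; !send holds at every k in [3,3] → satisfied.

True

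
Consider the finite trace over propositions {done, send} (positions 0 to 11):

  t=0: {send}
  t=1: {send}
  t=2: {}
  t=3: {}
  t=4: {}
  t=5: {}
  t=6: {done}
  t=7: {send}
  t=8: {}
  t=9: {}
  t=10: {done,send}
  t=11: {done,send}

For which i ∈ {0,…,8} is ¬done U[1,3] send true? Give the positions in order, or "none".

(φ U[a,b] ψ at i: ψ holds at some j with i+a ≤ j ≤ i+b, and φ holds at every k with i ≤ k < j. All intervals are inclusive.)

0, 7, 8

Evaluate at each i in [0,8]:
  i=0: ✓ (rhs at j=1; lhs holds on [0,0])
  i=1: ✗ (no rhs in [2,4])
  i=2: ✗ (no rhs in [3,5])
  i=3: ✗ (no rhs in [4,6])
  i=4: ✗ (lhs fails at k=6 before rhs at j=7)
  i=5: ✗ (lhs fails at k=6 before rhs at j=7)
  i=6: ✗ (lhs fails at k=6 before rhs at j=7)
  i=7: ✓ (rhs at j=10; lhs holds on [7,9])
  i=8: ✓ (rhs at j=10; lhs holds on [8,9])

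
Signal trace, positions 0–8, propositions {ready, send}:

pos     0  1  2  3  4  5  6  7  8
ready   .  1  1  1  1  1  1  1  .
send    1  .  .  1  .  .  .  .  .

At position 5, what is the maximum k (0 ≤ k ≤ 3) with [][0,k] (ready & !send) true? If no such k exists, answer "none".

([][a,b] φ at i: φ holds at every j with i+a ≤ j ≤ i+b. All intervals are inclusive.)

(ready & !send) must hold from j=5 onward; find where it first fails.
  j=5: holds
  j=6: holds
  j=7: holds
  j=8: fails
Holds on [5,7], so largest k = 2.

2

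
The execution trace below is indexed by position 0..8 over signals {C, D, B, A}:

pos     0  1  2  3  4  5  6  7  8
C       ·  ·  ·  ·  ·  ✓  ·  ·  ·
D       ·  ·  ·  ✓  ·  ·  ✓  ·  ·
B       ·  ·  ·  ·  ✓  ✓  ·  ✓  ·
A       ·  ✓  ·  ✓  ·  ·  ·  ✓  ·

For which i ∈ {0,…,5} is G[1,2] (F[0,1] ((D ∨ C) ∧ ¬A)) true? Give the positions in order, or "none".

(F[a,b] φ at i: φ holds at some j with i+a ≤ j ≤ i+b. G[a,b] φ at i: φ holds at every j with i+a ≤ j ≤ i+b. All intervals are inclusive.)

3, 4

Evaluate at each i in [0,5]:
  i=0: ✗ (fails at j=1)
  i=1: ✗ (fails at j=2)
  i=2: ✗ (fails at j=3)
  i=3: ✓ (all of [4,5])
  i=4: ✓ (all of [5,6])
  i=5: ✗ (fails at j=7)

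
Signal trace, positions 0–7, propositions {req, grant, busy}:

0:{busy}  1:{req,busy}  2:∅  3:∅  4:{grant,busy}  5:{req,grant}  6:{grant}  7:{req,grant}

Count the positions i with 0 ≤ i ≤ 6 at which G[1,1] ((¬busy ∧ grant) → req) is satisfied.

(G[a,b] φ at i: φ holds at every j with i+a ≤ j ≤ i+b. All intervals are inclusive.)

6

Evaluate at each i in [0,6]:
  i=0: ✓ (all of [1,1])
  i=1: ✓ (all of [2,2])
  i=2: ✓ (all of [3,3])
  i=3: ✓ (all of [4,4])
  i=4: ✓ (all of [5,5])
  i=5: ✗ (fails at j=6)
  i=6: ✓ (all of [7,7])
Positions where it holds: {0, 1, 2, 3, 4, 6} → 6.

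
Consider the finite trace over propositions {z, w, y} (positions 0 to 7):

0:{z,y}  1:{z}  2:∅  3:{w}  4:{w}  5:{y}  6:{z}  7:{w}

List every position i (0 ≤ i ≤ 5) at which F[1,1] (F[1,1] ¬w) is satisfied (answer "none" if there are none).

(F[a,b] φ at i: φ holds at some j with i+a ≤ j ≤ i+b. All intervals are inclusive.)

0, 3, 4

Evaluate at each i in [0,5]:
  i=0: ✓ (witness j=1)
  i=1: ✗ (none in [2,2])
  i=2: ✗ (none in [3,3])
  i=3: ✓ (witness j=4)
  i=4: ✓ (witness j=5)
  i=5: ✗ (none in [6,6])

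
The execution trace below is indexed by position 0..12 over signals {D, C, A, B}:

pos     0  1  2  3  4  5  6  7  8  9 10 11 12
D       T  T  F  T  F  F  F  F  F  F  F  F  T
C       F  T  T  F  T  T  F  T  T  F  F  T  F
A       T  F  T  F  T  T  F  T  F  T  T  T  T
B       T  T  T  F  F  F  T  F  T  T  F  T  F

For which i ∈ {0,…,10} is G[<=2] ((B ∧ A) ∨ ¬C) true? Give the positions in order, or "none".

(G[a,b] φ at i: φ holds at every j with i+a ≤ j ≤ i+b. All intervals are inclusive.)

9, 10

Evaluate at each i in [0,10]:
  i=0: ✗ (fails at j=1)
  i=1: ✗ (fails at j=1)
  i=2: ✗ (fails at j=4)
  i=3: ✗ (fails at j=4)
  i=4: ✗ (fails at j=4)
  i=5: ✗ (fails at j=5)
  i=6: ✗ (fails at j=7)
  i=7: ✗ (fails at j=7)
  i=8: ✗ (fails at j=8)
  i=9: ✓ (all of [9,11])
  i=10: ✓ (all of [10,12])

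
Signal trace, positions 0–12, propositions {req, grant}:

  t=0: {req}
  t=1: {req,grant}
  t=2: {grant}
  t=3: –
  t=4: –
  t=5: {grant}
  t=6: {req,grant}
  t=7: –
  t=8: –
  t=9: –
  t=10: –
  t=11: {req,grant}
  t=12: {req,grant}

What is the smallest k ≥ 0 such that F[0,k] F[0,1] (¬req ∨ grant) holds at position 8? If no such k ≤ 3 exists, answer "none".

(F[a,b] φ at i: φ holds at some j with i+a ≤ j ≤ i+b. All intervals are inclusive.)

0

Scan j = 8,9,… for F[0,1] (¬req ∨ grant):
  j=8: holds
First hit at j=8, so smallest k = 8-8 = 0.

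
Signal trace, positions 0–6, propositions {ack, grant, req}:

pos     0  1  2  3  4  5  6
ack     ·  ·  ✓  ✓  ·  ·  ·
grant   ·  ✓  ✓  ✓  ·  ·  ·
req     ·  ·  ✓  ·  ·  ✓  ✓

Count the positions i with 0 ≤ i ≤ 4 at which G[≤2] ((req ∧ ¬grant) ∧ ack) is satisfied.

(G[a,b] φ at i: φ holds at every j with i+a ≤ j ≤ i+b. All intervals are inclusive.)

0

Evaluate at each i in [0,4]:
  i=0: ✗ (fails at j=0)
  i=1: ✗ (fails at j=1)
  i=2: ✗ (fails at j=2)
  i=3: ✗ (fails at j=3)
  i=4: ✗ (fails at j=4)
Positions where it holds: {} → 0.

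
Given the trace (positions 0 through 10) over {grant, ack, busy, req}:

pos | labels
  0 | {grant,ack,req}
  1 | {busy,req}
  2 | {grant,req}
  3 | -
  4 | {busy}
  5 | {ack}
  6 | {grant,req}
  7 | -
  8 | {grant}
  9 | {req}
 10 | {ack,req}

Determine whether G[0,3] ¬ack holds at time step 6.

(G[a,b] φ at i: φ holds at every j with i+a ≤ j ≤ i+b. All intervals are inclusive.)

Check ¬ack at every j in [6,9]:
  j=6: true
  j=7: true
  j=8: true
  j=9: true
All positions satisfy it → formula holds.

Holds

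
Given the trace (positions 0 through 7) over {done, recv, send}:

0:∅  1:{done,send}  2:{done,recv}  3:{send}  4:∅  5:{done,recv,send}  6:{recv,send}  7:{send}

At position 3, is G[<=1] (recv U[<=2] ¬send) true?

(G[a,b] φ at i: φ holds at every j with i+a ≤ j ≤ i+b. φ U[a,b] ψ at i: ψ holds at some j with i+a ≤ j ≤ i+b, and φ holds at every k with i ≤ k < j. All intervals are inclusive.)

No

Check (recv U[<=2] ¬send) at every j in [3,4]:
  j=3: fails
  j=4: holds
Fails at j=3 → formula fails.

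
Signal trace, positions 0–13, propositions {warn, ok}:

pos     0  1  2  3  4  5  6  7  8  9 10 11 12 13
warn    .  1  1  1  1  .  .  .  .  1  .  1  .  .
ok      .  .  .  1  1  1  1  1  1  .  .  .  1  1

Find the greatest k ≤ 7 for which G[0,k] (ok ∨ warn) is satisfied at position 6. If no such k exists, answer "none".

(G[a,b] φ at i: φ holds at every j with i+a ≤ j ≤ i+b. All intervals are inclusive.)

(ok ∨ warn) must hold from j=6 onward; find where it first fails.
  j=6: holds
  j=7: holds
  j=8: holds
  j=9: holds
  j=10: fails
Holds on [6,9], so largest k = 3.

3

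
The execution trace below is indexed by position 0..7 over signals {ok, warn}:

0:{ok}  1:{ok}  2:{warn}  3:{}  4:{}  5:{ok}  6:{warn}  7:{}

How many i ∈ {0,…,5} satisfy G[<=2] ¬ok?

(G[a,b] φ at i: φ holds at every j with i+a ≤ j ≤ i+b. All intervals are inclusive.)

1

Evaluate at each i in [0,5]:
  i=0: ✗ (fails at j=0)
  i=1: ✗ (fails at j=1)
  i=2: ✓ (all of [2,4])
  i=3: ✗ (fails at j=5)
  i=4: ✗ (fails at j=5)
  i=5: ✗ (fails at j=5)
Positions where it holds: {2} → 1.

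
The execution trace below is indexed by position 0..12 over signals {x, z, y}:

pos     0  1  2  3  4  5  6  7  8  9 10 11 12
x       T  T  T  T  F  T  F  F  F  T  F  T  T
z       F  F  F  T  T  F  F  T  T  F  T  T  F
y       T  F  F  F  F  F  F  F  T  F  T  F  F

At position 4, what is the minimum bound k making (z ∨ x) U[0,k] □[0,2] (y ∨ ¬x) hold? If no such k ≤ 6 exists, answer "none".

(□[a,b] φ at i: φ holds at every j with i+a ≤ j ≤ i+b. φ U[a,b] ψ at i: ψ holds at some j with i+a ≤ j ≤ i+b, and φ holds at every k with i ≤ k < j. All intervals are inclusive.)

Need earliest j ≥ 4 with □[0,2] (y ∨ ¬x), and (z ∨ x) at every k in [4,j-1].
  j=4: rhs fails.
  j=5: rhs fails.
  j=6: rhs holds; lhs holds on [4,5]. k = 2.

2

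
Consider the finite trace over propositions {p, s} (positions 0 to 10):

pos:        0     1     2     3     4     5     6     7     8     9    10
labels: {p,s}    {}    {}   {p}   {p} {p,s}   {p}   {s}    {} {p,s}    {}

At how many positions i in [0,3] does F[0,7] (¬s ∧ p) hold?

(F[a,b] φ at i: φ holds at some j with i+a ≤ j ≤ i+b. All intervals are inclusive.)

Evaluate at each i in [0,3]:
  i=0: ✓ (witness j=3)
  i=1: ✓ (witness j=3)
  i=2: ✓ (witness j=3)
  i=3: ✓ (witness j=3)
Positions where it holds: {0, 1, 2, 3} → 4.

4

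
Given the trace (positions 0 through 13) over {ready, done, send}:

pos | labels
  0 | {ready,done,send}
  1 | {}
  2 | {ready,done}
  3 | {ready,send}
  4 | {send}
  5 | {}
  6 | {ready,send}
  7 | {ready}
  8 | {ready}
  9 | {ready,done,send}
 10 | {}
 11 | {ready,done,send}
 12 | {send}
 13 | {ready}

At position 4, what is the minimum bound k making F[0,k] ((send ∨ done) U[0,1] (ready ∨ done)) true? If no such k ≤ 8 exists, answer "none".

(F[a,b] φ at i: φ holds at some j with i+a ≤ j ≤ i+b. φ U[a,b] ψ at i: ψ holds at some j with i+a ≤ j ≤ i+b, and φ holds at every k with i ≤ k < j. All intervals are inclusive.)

Scan j = 4,5,… for ((send ∨ done) U[0,1] (ready ∨ done)):
  j=4: fails
  j=5: fails
  j=6: holds
First hit at j=6, so smallest k = 6-4 = 2.

2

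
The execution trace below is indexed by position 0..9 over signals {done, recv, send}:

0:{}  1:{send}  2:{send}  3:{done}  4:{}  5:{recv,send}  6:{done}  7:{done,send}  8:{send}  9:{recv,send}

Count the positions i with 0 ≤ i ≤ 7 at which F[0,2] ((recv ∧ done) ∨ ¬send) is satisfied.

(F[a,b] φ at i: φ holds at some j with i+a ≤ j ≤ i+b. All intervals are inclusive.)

7

Evaluate at each i in [0,7]:
  i=0: ✓ (witness j=0)
  i=1: ✓ (witness j=3)
  i=2: ✓ (witness j=3)
  i=3: ✓ (witness j=3)
  i=4: ✓ (witness j=4)
  i=5: ✓ (witness j=6)
  i=6: ✓ (witness j=6)
  i=7: ✗ (none in [7,9])
Positions where it holds: {0, 1, 2, 3, 4, 5, 6} → 7.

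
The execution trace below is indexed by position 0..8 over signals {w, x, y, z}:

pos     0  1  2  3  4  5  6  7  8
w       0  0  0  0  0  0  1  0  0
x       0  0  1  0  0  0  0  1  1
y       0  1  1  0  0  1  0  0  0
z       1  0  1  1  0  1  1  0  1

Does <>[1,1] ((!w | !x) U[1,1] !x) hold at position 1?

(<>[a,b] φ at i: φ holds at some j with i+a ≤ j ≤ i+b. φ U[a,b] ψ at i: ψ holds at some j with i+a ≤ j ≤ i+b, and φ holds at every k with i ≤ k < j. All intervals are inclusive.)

Check ((!w | !x) U[1,1] !x) at each j in [2,2]:
  j=2: holds
Found at j=2 → formula holds.

Holds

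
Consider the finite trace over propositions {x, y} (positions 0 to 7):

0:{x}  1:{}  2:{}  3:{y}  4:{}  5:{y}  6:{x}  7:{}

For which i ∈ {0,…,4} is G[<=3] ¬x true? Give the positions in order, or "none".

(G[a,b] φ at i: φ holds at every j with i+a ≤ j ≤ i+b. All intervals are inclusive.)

1, 2

Evaluate at each i in [0,4]:
  i=0: ✗ (fails at j=0)
  i=1: ✓ (all of [1,4])
  i=2: ✓ (all of [2,5])
  i=3: ✗ (fails at j=6)
  i=4: ✗ (fails at j=6)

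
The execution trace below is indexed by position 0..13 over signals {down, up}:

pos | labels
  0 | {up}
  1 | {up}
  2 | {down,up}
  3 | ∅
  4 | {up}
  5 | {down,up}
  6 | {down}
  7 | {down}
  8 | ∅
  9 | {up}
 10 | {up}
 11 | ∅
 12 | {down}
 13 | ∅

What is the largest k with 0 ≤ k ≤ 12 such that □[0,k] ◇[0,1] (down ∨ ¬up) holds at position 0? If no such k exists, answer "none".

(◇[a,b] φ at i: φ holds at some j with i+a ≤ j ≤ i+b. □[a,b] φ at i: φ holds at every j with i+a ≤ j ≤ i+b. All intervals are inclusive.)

none

◇[0,1] (down ∨ ¬up) must hold from j=0 onward; find where it first fails.
  j=0: fails → no k works.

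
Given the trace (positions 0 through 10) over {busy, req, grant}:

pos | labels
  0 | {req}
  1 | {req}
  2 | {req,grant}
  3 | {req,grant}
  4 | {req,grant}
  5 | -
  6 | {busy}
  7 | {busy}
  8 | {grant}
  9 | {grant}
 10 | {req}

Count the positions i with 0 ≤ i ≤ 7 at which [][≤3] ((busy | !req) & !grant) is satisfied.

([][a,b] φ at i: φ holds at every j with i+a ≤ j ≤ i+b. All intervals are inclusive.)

0

Evaluate at each i in [0,7]:
  i=0: ✗ (fails at j=0)
  i=1: ✗ (fails at j=1)
  i=2: ✗ (fails at j=2)
  i=3: ✗ (fails at j=3)
  i=4: ✗ (fails at j=4)
  i=5: ✗ (fails at j=8)
  i=6: ✗ (fails at j=8)
  i=7: ✗ (fails at j=8)
Positions where it holds: {} → 0.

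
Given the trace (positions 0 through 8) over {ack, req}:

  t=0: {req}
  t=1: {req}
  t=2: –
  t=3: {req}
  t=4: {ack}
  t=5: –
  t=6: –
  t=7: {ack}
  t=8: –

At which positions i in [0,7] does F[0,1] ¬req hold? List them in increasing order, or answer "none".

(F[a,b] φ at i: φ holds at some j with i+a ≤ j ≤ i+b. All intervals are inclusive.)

Evaluate at each i in [0,7]:
  i=0: ✗ (none in [0,1])
  i=1: ✓ (witness j=2)
  i=2: ✓ (witness j=2)
  i=3: ✓ (witness j=4)
  i=4: ✓ (witness j=4)
  i=5: ✓ (witness j=5)
  i=6: ✓ (witness j=6)
  i=7: ✓ (witness j=7)

1, 2, 3, 4, 5, 6, 7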